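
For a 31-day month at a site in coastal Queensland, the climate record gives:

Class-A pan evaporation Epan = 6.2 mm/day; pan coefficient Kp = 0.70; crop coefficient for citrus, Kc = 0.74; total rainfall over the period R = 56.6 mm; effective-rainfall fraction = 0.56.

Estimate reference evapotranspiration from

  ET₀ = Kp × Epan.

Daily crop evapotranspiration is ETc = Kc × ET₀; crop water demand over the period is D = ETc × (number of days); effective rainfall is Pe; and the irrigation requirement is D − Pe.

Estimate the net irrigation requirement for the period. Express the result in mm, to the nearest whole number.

68 mm

ET₀ = 0.70 × 6.2 = 4.3400 mm/d
ETc = Kc × ET₀ = 0.74 × 4.3400 = 3.2116 mm/d
Crop demand D = ETc × 31 d = 3.2116 × 31 = 99.560 mm
Pe = 0.56 × 56.6 = 31.696 mm
D − Pe = 99.560 − 31.696 = 67.864 mm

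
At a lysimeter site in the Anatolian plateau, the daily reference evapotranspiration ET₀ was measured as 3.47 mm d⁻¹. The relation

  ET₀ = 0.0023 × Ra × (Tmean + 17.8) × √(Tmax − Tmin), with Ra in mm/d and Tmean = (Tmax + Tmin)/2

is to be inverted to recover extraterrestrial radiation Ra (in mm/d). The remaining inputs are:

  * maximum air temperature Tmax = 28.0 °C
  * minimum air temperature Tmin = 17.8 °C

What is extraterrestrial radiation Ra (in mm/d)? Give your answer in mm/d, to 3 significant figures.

11.6 mm/d

Tmean = 22.90 °C; √ΔT = 3.1937
Ra = ET₀ / [0.0023 × (Tmean+17.8) × √ΔT] = 3.47 / (0.0023 × 40.70 × 3.1937) = 11.607 mm/d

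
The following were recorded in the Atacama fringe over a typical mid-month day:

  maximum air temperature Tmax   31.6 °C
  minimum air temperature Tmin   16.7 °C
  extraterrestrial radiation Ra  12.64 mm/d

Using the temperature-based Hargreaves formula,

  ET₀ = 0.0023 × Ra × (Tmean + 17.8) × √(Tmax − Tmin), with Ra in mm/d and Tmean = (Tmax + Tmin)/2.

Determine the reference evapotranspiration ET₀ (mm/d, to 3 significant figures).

4.71 mm/d

Tmean = (31.6 + 16.7)/2 = 24.15 °C
ET₀ = 0.0023 × 12.64 × (24.15 + 17.8) × √14.9 = 0.0023 × 12.64 × 41.95 × 3.8601 = 4.7077 mm/d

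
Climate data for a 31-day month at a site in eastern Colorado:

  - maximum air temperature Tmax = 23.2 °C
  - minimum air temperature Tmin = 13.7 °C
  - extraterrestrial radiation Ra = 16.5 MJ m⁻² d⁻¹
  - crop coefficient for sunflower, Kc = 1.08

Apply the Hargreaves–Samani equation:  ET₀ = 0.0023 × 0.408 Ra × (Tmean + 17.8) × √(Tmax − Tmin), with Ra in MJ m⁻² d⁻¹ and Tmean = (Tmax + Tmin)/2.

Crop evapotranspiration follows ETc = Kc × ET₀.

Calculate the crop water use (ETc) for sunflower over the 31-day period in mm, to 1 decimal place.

57.9 mm

Tmean = (23.2 + 13.7)/2 = 18.45 °C
0.408 Ra = 0.408 × 16.5 = 6.7320 mm/d equivalent
ET₀ = 0.0023 × 6.7320 × (18.45 + 17.8) × √9.5 = 0.0023 × 6.7320 × 36.25 × 3.0822 = 1.7300 mm/d
ETc = Kc × ET₀ = 1.08 × 1.7300 = 1.8684 mm/d
Over 31 days: 1.8684 × 31 = 57.920 mm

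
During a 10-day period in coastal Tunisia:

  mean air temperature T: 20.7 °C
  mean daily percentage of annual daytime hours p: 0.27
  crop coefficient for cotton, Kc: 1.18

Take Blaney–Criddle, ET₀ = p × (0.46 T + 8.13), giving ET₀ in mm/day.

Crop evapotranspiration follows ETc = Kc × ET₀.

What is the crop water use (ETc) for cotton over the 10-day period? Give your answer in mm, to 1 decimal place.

56.2 mm

ET₀ = 0.27 × (0.46 × 20.7 + 8.13) = 0.27 × 17.652 = 4.7660 mm/d
ETc = Kc × ET₀ = 1.18 × 4.7660 = 5.6239 mm/d
Over 10 days: 5.6239 × 10 = 56.239 mm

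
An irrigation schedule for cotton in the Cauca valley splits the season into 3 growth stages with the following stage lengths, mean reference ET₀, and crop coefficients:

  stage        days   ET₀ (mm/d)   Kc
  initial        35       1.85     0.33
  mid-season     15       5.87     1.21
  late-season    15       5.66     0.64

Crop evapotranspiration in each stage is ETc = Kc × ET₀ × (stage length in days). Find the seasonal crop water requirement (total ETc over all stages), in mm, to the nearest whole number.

182 mm

initial: 0.33 × 1.85 × 35 = 21.37 mm
mid-season: 1.21 × 5.87 × 15 = 106.54 mm
late-season: 0.64 × 5.66 × 15 = 54.34 mm
Seasonal total = 182.25 mm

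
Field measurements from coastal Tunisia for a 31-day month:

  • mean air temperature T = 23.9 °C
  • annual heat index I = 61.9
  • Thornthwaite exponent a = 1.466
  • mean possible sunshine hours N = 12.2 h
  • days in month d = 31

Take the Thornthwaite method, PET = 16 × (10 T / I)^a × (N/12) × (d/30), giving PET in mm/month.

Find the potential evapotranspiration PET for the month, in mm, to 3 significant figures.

122 mm

10T/I = 10 × 23.9 / 61.9 = 3.8611
(10T/I)^a = 3.8611^1.466 = 7.2463
Uncorrected PET = 16 × 7.2463 = 115.941 mm
Correction = (N/12)(d/30) = (12.2/12)(31/30) = 1.0506
PET = 115.941 × 1.0506 = 121.808 mm/month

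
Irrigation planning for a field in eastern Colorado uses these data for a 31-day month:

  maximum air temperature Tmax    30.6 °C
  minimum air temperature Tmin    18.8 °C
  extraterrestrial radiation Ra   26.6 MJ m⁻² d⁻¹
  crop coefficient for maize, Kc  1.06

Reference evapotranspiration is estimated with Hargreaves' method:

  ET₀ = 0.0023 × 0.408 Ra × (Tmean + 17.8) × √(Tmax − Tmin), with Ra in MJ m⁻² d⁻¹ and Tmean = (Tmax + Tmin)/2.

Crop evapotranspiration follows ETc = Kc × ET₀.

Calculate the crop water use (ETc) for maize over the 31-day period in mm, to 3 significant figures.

Tmean = (30.6 + 18.8)/2 = 24.70 °C
0.408 Ra = 0.408 × 26.6 = 10.8528 mm/d equivalent
ET₀ = 0.0023 × 10.8528 × (24.70 + 17.8) × √11.8 = 0.0023 × 10.8528 × 42.50 × 3.4351 = 3.6442 mm/d
ETc = Kc × ET₀ = 1.06 × 3.6442 = 3.8629 mm/d
Over 31 days: 3.8629 × 31 = 119.750 mm

120 mm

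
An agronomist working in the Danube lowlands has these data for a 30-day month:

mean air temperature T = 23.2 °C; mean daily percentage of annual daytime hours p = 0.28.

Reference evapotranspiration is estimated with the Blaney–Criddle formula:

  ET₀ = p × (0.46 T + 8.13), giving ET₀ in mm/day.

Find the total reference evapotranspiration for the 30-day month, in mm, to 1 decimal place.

157.9 mm

ET₀ = 0.28 × (0.46 × 23.2 + 8.13) = 0.28 × 18.802 = 5.2646 mm/d
Monthly total = 5.2646 × 30 = 157.938 mm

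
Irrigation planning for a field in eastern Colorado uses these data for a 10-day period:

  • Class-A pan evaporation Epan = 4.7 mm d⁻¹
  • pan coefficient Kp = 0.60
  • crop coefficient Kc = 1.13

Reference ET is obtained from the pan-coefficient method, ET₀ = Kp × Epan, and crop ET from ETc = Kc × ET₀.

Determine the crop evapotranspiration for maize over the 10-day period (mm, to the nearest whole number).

32 mm

ET₀ = 0.60 × 4.7 = 2.8200 mm/d
ETc = Kc × ET₀ = 1.13 × 2.8200 = 3.1866 mm/d
Over 10 days: 3.1866 × 10 = 31.866 mm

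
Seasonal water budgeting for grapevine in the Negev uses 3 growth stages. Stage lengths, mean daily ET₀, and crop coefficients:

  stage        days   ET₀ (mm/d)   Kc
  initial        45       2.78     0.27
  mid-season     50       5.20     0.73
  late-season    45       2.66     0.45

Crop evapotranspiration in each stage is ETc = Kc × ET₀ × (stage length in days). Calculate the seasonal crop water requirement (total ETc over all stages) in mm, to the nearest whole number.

initial: 0.27 × 2.78 × 45 = 33.78 mm
mid-season: 0.73 × 5.20 × 50 = 189.80 mm
late-season: 0.45 × 2.66 × 45 = 53.87 mm
Seasonal total = 277.45 mm

277 mm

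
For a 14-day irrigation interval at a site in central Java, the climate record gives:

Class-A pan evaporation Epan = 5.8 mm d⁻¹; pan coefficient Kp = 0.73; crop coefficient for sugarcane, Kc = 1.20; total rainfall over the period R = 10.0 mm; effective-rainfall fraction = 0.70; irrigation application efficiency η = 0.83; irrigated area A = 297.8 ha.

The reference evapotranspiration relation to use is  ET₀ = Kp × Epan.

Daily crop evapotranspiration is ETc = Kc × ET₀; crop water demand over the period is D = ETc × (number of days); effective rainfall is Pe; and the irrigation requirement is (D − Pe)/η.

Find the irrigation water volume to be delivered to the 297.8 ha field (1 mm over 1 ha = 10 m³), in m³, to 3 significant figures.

ET₀ = 0.73 × 5.8 = 4.2340 mm/d
ETc = Kc × ET₀ = 1.20 × 4.2340 = 5.0808 mm/d
Crop demand D = ETc × 14 d = 5.0808 × 14 = 71.131 mm
Pe = 0.70 × 10.0 = 7.000 mm
D − Pe = 71.131 − 7.000 = 64.131 mm
Gross irrigation = 64.131 / 0.83 = 77.266 mm
Volume = 77.266 mm × 297.8 ha × 10 = 230098.1 m³

230000 m³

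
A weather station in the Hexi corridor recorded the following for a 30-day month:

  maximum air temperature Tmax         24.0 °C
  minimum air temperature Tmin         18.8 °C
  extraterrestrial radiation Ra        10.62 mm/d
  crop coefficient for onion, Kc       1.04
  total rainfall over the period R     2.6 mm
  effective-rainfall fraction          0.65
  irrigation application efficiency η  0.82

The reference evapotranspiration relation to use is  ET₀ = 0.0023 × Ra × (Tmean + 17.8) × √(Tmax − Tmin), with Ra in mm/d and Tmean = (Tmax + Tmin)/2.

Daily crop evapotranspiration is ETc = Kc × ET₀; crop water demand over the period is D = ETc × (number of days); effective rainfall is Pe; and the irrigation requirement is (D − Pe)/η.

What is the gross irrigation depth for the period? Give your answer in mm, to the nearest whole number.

81 mm

Tmean = (24.0 + 18.8)/2 = 21.40 °C
ET₀ = 0.0023 × 10.62 × (21.40 + 17.8) × √5.2 = 0.0023 × 10.62 × 39.20 × 2.2804 = 2.1835 mm/d
ETc = Kc × ET₀ = 1.04 × 2.1835 = 2.2708 mm/d
Crop demand D = ETc × 30 d = 2.2708 × 30 = 68.124 mm
Pe = 0.65 × 2.6 = 1.690 mm
D − Pe = 68.124 − 1.690 = 66.434 mm
Gross irrigation = 66.434 / 0.82 = 81.017 mm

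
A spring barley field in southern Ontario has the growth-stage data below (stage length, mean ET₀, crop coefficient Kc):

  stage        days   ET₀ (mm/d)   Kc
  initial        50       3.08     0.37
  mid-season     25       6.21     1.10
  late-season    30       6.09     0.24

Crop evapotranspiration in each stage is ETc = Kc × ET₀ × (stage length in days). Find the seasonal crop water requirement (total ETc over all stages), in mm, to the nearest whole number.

initial: 0.37 × 3.08 × 50 = 56.98 mm
mid-season: 1.10 × 6.21 × 25 = 170.78 mm
late-season: 0.24 × 6.09 × 30 = 43.85 mm
Seasonal total = 271.61 mm

272 mm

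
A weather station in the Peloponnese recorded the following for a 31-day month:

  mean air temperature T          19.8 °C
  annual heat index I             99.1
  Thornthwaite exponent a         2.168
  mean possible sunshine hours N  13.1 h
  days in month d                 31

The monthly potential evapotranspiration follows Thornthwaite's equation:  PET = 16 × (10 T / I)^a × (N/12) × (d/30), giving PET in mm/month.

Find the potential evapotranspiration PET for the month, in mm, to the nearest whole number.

81 mm

10T/I = 10 × 19.8 / 99.1 = 1.9980
(10T/I)^a = 1.9980^2.168 = 4.4843
Uncorrected PET = 16 × 4.4843 = 71.749 mm
Correction = (N/12)(d/30) = (13.1/12)(31/30) = 1.1281
PET = 71.749 × 1.1281 = 80.940 mm/month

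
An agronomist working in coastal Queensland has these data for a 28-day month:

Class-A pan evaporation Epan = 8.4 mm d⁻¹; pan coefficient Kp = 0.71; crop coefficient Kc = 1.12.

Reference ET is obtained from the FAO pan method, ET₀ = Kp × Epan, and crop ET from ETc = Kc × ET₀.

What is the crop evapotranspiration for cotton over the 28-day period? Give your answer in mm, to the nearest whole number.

187 mm

ET₀ = 0.71 × 8.4 = 5.9640 mm/d
ETc = Kc × ET₀ = 1.12 × 5.9640 = 6.6797 mm/d
Over 28 days: 6.6797 × 28 = 187.032 mm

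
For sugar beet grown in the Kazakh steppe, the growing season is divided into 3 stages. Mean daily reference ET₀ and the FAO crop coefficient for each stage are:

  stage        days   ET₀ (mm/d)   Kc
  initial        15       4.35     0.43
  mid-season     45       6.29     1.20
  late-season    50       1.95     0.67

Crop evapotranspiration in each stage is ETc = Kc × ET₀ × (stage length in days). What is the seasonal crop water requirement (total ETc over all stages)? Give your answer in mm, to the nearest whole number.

initial: 0.43 × 4.35 × 15 = 28.06 mm
mid-season: 1.20 × 6.29 × 45 = 339.66 mm
late-season: 0.67 × 1.95 × 50 = 65.33 mm
Seasonal total = 433.05 mm

433 mm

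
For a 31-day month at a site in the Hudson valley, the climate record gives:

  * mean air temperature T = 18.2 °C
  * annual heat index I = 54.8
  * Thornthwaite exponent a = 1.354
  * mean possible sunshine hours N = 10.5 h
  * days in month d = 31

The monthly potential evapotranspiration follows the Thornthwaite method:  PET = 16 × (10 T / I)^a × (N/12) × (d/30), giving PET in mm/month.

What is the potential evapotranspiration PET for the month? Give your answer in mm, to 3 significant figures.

73.5 mm

10T/I = 10 × 18.2 / 54.8 = 3.3212
(10T/I)^a = 3.3212^1.354 = 5.0796
Uncorrected PET = 16 × 5.0796 = 81.274 mm
Correction = (N/12)(d/30) = (10.5/12)(31/30) = 0.9042
PET = 81.274 × 0.9042 = 73.488 mm/month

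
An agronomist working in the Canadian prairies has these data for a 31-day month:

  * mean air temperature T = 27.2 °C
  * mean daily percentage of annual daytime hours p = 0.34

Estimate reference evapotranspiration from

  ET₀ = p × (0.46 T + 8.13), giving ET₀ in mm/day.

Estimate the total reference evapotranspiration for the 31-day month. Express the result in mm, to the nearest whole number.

ET₀ = 0.34 × (0.46 × 27.2 + 8.13) = 0.34 × 20.642 = 7.0183 mm/d
Monthly total = 7.0183 × 31 = 217.567 mm

218 mm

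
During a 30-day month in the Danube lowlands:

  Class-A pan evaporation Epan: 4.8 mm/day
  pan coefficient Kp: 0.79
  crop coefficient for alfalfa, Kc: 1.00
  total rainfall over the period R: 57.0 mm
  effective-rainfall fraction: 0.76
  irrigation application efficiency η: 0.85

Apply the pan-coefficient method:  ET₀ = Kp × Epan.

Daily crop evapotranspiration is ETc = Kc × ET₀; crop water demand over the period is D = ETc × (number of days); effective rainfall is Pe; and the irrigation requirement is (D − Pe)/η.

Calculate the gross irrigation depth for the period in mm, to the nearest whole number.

83 mm

ET₀ = 0.79 × 4.8 = 3.7920 mm/d
ETc = Kc × ET₀ = 1.00 × 3.7920 = 3.7920 mm/d
Crop demand D = ETc × 30 d = 3.7920 × 30 = 113.760 mm
Pe = 0.76 × 57.0 = 43.320 mm
D − Pe = 113.760 − 43.320 = 70.440 mm
Gross irrigation = 70.440 / 0.85 = 82.871 mm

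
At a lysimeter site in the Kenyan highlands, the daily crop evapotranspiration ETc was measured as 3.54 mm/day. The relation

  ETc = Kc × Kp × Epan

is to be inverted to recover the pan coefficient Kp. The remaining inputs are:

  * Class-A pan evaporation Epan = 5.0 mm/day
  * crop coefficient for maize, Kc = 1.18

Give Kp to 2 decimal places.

ETc = Kc × Kp × Epan  ⇒  Kp = ETc / (Kc × Epan)
Kp = 3.54 / (1.18 × 5.0) = 3.54 / 5.900 = 0.6000

0.60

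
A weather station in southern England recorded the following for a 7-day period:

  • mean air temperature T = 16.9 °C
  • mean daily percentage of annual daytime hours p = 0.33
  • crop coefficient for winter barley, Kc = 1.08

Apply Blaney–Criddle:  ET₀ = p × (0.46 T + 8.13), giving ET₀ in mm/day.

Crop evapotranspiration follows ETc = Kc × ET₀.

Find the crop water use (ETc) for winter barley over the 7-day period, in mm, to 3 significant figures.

39.7 mm

ET₀ = 0.33 × (0.46 × 16.9 + 8.13) = 0.33 × 15.904 = 5.2483 mm/d
ETc = Kc × ET₀ = 1.08 × 5.2483 = 5.6682 mm/d
Over 7 days: 5.6682 × 7 = 39.677 mm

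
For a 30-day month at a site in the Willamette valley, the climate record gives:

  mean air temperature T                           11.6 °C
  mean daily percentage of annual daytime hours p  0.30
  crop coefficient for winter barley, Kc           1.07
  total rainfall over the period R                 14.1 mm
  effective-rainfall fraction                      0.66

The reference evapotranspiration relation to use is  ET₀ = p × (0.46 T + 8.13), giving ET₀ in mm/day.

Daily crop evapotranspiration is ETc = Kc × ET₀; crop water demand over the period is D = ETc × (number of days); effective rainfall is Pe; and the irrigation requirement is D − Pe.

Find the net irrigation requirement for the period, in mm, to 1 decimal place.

120.4 mm

ET₀ = 0.30 × (0.46 × 11.6 + 8.13) = 0.30 × 13.466 = 4.0398 mm/d
ETc = Kc × ET₀ = 1.07 × 4.0398 = 4.3226 mm/d
Crop demand D = ETc × 30 d = 4.3226 × 30 = 129.678 mm
Pe = 0.66 × 14.1 = 9.306 mm
D − Pe = 129.678 − 9.306 = 120.372 mm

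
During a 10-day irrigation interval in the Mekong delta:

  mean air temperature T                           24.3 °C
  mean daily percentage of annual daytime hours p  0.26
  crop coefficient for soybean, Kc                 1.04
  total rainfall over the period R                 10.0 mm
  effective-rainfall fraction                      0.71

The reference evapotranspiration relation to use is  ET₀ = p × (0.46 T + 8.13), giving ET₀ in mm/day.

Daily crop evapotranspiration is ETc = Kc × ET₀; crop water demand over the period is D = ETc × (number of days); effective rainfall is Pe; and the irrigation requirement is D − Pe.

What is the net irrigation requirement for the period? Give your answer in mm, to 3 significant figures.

45.1 mm

ET₀ = 0.26 × (0.46 × 24.3 + 8.13) = 0.26 × 19.308 = 5.0201 mm/d
ETc = Kc × ET₀ = 1.04 × 5.0201 = 5.2209 mm/d
Crop demand D = ETc × 10 d = 5.2209 × 10 = 52.209 mm
Pe = 0.71 × 10.0 = 7.100 mm
D − Pe = 52.209 − 7.100 = 45.109 mm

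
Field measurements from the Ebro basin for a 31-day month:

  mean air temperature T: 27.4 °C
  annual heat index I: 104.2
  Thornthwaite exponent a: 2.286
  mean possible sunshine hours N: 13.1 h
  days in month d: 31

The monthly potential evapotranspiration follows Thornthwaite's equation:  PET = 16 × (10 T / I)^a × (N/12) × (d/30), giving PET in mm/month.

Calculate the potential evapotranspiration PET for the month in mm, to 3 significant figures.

10T/I = 10 × 27.4 / 104.2 = 2.6296
(10T/I)^a = 2.6296^2.286 = 9.1173
Uncorrected PET = 16 × 9.1173 = 145.877 mm
Correction = (N/12)(d/30) = (13.1/12)(31/30) = 1.1281
PET = 145.877 × 1.1281 = 164.564 mm/month

165 mm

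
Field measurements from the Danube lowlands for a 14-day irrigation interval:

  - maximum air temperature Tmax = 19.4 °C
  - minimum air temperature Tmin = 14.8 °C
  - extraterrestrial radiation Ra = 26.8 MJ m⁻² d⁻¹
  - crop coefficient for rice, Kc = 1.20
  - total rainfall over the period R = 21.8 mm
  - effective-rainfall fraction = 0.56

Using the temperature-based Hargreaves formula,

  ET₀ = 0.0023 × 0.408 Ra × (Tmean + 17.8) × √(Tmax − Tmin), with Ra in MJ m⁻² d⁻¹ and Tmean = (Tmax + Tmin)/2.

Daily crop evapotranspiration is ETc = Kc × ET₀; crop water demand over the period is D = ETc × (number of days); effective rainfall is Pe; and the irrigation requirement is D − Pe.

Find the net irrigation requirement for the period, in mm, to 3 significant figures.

Tmean = (19.4 + 14.8)/2 = 17.10 °C
0.408 Ra = 0.408 × 26.8 = 10.9344 mm/d equivalent
ET₀ = 0.0023 × 10.9344 × (17.10 + 17.8) × √4.6 = 0.0023 × 10.9344 × 34.90 × 2.1448 = 1.8825 mm/d
ETc = Kc × ET₀ = 1.20 × 1.8825 = 2.2590 mm/d
Crop demand D = ETc × 14 d = 2.2590 × 14 = 31.626 mm
Pe = 0.56 × 21.8 = 12.208 mm
D − Pe = 31.626 − 12.208 = 19.418 mm

19.4 mm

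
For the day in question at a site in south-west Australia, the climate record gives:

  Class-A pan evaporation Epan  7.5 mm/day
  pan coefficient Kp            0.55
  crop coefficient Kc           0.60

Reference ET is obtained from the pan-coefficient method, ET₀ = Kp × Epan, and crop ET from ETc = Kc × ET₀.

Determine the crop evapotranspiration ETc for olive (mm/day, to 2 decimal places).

2.48 mm/day

ET₀ = 0.55 × 7.5 = 4.1250 mm/d
ETc = Kc × ET₀ = 0.60 × 4.1250 = 2.4750 mm/d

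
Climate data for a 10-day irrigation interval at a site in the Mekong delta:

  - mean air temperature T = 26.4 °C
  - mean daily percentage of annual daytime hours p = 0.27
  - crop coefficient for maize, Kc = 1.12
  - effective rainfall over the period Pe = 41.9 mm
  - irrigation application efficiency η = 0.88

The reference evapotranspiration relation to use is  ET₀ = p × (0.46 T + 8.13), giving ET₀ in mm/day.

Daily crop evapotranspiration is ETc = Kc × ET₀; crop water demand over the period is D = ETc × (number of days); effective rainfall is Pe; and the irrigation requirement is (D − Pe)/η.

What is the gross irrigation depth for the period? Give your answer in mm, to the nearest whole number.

ET₀ = 0.27 × (0.46 × 26.4 + 8.13) = 0.27 × 20.274 = 5.4740 mm/d
ETc = Kc × ET₀ = 1.12 × 5.4740 = 6.1309 mm/d
Crop demand D = ETc × 10 d = 6.1309 × 10 = 61.309 mm
D − Pe = 61.309 − 41.9 = 19.409 mm
Gross irrigation = 19.409 / 0.88 = 22.056 mm

22 mm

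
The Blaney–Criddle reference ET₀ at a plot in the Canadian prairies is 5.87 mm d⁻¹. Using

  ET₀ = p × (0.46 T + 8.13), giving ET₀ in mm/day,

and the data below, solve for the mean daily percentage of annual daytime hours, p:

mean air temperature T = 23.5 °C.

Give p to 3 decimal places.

0.310

p = ET₀ / (0.46 T + 8.13) = 5.87 / (0.46 × 23.5 + 8.13) = 5.87 / 18.940 = 0.3099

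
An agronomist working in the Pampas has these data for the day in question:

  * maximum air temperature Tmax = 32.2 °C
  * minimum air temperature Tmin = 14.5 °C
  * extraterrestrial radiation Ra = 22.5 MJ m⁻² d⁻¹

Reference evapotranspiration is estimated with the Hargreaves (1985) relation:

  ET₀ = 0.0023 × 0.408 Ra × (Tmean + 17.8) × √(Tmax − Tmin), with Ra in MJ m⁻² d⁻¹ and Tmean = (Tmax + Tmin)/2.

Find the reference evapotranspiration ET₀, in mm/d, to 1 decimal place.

3.7 mm/d

Tmean = (32.2 + 14.5)/2 = 23.35 °C
0.408 Ra = 0.408 × 22.5 = 9.1800 mm/d equivalent
ET₀ = 0.0023 × 9.1800 × (23.35 + 17.8) × √17.7 = 0.0023 × 9.1800 × 41.15 × 4.2071 = 3.6553 mm/d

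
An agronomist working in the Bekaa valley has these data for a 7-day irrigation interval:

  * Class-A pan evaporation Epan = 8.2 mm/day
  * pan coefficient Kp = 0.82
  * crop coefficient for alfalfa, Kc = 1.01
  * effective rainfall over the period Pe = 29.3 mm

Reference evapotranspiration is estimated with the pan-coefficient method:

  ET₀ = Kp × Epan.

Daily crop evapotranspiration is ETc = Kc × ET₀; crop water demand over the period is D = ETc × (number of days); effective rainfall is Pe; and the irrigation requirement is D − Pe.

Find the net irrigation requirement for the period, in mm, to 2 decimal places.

ET₀ = 0.82 × 8.2 = 6.7240 mm/d
ETc = Kc × ET₀ = 1.01 × 6.7240 = 6.7912 mm/d
Crop demand D = ETc × 7 d = 6.7912 × 7 = 47.538 mm
D − Pe = 47.538 − 29.3 = 18.238 mm

18.24 mm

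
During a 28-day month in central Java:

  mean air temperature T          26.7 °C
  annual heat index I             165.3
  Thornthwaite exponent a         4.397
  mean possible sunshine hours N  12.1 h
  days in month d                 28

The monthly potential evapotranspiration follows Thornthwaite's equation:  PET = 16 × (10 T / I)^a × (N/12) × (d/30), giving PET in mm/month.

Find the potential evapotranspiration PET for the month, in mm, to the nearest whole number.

10T/I = 10 × 26.7 / 165.3 = 1.6152
(10T/I)^a = 1.6152^4.397 = 8.2332
Uncorrected PET = 16 × 8.2332 = 131.731 mm
Correction = (N/12)(d/30) = (12.1/12)(28/30) = 0.9411
PET = 131.731 × 0.9411 = 123.972 mm/month

124 mm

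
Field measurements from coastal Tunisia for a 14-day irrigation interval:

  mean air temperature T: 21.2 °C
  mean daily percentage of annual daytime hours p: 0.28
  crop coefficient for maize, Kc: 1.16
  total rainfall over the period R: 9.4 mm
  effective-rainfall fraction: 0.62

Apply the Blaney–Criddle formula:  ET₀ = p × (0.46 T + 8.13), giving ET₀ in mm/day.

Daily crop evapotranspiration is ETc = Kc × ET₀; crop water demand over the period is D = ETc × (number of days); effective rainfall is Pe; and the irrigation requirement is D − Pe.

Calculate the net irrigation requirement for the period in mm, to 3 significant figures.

ET₀ = 0.28 × (0.46 × 21.2 + 8.13) = 0.28 × 17.882 = 5.0070 mm/d
ETc = Kc × ET₀ = 1.16 × 5.0070 = 5.8081 mm/d
Crop demand D = ETc × 14 d = 5.8081 × 14 = 81.313 mm
Pe = 0.62 × 9.4 = 5.828 mm
D − Pe = 81.313 − 5.828 = 75.485 mm

75.5 mm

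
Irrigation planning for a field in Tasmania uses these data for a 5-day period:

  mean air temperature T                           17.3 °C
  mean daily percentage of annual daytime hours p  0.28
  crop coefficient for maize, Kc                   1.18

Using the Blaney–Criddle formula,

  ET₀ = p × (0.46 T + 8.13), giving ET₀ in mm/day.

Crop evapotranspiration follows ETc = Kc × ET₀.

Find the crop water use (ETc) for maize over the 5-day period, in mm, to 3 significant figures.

26.6 mm

ET₀ = 0.28 × (0.46 × 17.3 + 8.13) = 0.28 × 16.088 = 4.5046 mm/d
ETc = Kc × ET₀ = 1.18 × 4.5046 = 5.3154 mm/d
Over 5 days: 5.3154 × 5 = 26.577 mm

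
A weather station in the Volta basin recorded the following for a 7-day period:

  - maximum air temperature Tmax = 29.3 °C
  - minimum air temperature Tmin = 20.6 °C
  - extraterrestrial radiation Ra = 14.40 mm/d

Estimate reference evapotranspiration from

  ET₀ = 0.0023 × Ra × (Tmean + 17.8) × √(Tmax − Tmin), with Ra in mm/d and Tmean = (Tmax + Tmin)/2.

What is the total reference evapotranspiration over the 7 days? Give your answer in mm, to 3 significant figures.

Tmean = (29.3 + 20.6)/2 = 24.95 °C
ET₀ = 0.0023 × 14.40 × (24.95 + 17.8) × √8.7 = 0.0023 × 14.40 × 42.75 × 2.9496 = 4.1763 mm/d
Over 7 days: 4.1763 × 7 = 29.234 mm

29.2 mm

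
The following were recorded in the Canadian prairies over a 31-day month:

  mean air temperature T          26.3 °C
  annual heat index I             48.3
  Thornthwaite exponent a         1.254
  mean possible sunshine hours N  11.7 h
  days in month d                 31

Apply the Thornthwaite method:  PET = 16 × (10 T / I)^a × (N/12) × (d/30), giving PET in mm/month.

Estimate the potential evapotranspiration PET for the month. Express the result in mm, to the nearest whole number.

10T/I = 10 × 26.3 / 48.3 = 5.4451
(10T/I)^a = 5.4451^1.254 = 8.3744
Uncorrected PET = 16 × 8.3744 = 133.990 mm
Correction = (N/12)(d/30) = (11.7/12)(31/30) = 1.0075
PET = 133.990 × 1.0075 = 134.995 mm/month

135 mm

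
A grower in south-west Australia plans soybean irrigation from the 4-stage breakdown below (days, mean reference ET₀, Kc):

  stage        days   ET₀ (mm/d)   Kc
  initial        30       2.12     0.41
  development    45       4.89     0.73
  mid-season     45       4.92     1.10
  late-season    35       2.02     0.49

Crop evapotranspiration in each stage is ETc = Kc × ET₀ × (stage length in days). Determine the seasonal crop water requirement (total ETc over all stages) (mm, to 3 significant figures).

465 mm

initial: 0.41 × 2.12 × 30 = 26.08 mm
development: 0.73 × 4.89 × 45 = 160.64 mm
mid-season: 1.10 × 4.92 × 45 = 243.54 mm
late-season: 0.49 × 2.02 × 35 = 34.64 mm
Seasonal total = 464.90 mm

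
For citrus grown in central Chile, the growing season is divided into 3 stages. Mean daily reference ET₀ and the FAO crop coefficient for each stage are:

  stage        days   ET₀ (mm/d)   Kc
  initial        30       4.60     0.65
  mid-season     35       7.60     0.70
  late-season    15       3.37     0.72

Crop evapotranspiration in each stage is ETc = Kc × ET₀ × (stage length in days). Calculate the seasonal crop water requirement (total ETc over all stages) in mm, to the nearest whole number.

312 mm

initial: 0.65 × 4.60 × 30 = 89.70 mm
mid-season: 0.70 × 7.60 × 35 = 186.20 mm
late-season: 0.72 × 3.37 × 15 = 36.40 mm
Seasonal total = 312.30 mm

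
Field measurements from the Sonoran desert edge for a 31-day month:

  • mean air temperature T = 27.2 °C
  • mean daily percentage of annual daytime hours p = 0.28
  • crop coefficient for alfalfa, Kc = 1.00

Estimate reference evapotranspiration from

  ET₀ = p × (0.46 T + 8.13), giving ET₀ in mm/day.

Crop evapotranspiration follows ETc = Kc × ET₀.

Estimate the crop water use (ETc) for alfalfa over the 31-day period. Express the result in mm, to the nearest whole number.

179 mm

ET₀ = 0.28 × (0.46 × 27.2 + 8.13) = 0.28 × 20.642 = 5.7798 mm/d
ETc = Kc × ET₀ = 1.00 × 5.7798 = 5.7798 mm/d
Over 31 days: 5.7798 × 31 = 179.174 mm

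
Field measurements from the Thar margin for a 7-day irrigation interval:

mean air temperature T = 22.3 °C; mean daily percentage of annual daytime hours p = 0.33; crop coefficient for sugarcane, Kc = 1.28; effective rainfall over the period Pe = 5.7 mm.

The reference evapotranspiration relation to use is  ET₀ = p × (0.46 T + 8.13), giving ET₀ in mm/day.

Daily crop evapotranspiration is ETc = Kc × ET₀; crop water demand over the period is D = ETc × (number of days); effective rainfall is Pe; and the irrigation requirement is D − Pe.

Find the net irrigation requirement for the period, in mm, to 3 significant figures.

48.7 mm

ET₀ = 0.33 × (0.46 × 22.3 + 8.13) = 0.33 × 18.388 = 6.0680 mm/d
ETc = Kc × ET₀ = 1.28 × 6.0680 = 7.7670 mm/d
Crop demand D = ETc × 7 d = 7.7670 × 7 = 54.369 mm
D − Pe = 54.369 − 5.7 = 48.669 mm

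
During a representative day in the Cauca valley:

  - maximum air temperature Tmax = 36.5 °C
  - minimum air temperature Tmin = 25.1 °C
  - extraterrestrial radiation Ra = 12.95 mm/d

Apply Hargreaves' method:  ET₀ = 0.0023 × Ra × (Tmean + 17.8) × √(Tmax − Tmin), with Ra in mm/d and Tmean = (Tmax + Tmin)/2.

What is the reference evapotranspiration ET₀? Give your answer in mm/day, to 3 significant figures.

4.89 mm/day

Tmean = (36.5 + 25.1)/2 = 30.80 °C
ET₀ = 0.0023 × 12.95 × (30.80 + 17.8) × √11.4 = 0.0023 × 12.95 × 48.60 × 3.3764 = 4.8875 mm/d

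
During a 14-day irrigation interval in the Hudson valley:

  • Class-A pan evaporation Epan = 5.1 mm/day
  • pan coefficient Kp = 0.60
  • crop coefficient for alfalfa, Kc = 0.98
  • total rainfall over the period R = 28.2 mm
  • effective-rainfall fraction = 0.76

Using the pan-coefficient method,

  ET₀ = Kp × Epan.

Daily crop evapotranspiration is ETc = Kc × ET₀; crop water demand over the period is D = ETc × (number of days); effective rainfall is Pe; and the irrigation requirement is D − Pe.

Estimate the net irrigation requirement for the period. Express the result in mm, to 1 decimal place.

20.6 mm

ET₀ = 0.60 × 5.1 = 3.0600 mm/d
ETc = Kc × ET₀ = 0.98 × 3.0600 = 2.9988 mm/d
Crop demand D = ETc × 14 d = 2.9988 × 14 = 41.983 mm
Pe = 0.76 × 28.2 = 21.432 mm
D − Pe = 41.983 − 21.432 = 20.551 mm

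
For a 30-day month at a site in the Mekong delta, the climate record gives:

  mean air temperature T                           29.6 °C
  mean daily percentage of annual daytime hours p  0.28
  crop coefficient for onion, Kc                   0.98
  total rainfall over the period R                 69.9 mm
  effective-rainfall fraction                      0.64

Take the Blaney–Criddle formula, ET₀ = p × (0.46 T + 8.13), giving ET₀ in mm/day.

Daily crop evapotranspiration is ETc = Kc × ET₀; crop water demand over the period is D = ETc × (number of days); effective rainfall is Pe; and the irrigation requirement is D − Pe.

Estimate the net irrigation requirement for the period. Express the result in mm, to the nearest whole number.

ET₀ = 0.28 × (0.46 × 29.6 + 8.13) = 0.28 × 21.746 = 6.0889 mm/d
ETc = Kc × ET₀ = 0.98 × 6.0889 = 5.9671 mm/d
Crop demand D = ETc × 30 d = 5.9671 × 30 = 179.013 mm
Pe = 0.64 × 69.9 = 44.736 mm
D − Pe = 179.013 − 44.736 = 134.277 mm

134 mm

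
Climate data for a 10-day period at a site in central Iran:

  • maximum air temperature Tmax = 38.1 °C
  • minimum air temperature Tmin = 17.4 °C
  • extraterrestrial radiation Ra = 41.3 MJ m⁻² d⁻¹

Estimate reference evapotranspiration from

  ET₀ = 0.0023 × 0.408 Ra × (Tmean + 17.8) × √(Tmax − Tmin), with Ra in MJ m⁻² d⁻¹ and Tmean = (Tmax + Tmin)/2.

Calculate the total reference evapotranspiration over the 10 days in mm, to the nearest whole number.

Tmean = (38.1 + 17.4)/2 = 27.75 °C
0.408 Ra = 0.408 × 41.3 = 16.8504 mm/d equivalent
ET₀ = 0.0023 × 16.8504 × (27.75 + 17.8) × √20.7 = 0.0023 × 16.8504 × 45.55 × 4.5497 = 8.0317 mm/d
Over 10 days: 8.0317 × 10 = 80.317 mm

80 mm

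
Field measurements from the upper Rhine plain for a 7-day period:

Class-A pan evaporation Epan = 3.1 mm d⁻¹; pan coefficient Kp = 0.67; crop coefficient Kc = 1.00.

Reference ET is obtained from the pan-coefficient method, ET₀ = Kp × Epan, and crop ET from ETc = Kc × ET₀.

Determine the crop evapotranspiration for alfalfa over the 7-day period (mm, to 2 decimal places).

ET₀ = 0.67 × 3.1 = 2.0770 mm/d
ETc = Kc × ET₀ = 1.00 × 2.0770 = 2.0770 mm/d
Over 7 days: 2.0770 × 7 = 14.539 mm

14.54 mm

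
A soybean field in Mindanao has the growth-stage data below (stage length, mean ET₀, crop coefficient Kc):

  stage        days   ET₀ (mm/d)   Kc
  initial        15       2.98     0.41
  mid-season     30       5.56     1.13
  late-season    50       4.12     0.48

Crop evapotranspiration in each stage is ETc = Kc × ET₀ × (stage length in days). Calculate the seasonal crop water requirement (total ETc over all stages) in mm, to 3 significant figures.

initial: 0.41 × 2.98 × 15 = 18.33 mm
mid-season: 1.13 × 5.56 × 30 = 188.48 mm
late-season: 0.48 × 4.12 × 50 = 98.88 mm
Seasonal total = 305.69 mm

306 mm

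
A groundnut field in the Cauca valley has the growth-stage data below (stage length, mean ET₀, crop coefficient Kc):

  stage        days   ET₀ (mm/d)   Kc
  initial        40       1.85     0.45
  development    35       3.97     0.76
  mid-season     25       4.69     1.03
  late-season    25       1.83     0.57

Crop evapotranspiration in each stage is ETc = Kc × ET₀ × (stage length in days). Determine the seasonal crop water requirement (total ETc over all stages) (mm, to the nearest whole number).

286 mm

initial: 0.45 × 1.85 × 40 = 33.30 mm
development: 0.76 × 3.97 × 35 = 105.60 mm
mid-season: 1.03 × 4.69 × 25 = 120.77 mm
late-season: 0.57 × 1.83 × 25 = 26.08 mm
Seasonal total = 285.75 mm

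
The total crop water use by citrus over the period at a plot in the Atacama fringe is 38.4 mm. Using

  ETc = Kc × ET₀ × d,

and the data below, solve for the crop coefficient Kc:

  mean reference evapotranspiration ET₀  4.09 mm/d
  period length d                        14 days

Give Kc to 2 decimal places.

0.67

ETc = Kc × ET₀ × d  ⇒  Kc = ETc / (ET₀ × d)
Kc = 38.4 / (4.09 × 14) = 38.4 / 57.26 = 0.6706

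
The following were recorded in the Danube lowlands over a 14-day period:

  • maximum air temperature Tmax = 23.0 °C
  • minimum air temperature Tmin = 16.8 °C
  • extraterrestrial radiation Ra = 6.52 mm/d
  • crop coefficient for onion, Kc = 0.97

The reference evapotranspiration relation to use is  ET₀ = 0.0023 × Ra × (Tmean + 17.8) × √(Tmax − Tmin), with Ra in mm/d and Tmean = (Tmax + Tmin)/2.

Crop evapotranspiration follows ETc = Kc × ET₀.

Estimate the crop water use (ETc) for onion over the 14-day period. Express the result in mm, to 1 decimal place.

Tmean = (23.0 + 16.8)/2 = 19.90 °C
ET₀ = 0.0023 × 6.52 × (19.90 + 17.8) × √6.2 = 0.0023 × 6.52 × 37.70 × 2.4900 = 1.4077 mm/d
ETc = Kc × ET₀ = 0.97 × 1.4077 = 1.3655 mm/d
Over 14 days: 1.3655 × 14 = 19.117 mm

19.1 mm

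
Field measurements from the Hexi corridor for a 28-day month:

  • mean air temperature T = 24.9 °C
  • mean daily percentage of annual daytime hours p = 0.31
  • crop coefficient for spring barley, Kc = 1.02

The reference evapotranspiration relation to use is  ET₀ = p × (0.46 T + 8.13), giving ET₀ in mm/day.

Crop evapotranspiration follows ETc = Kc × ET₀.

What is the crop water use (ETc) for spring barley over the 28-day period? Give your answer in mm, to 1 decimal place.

ET₀ = 0.31 × (0.46 × 24.9 + 8.13) = 0.31 × 19.584 = 6.0710 mm/d
ETc = Kc × ET₀ = 1.02 × 6.0710 = 6.1924 mm/d
Over 28 days: 6.1924 × 28 = 173.387 mm

173.4 mm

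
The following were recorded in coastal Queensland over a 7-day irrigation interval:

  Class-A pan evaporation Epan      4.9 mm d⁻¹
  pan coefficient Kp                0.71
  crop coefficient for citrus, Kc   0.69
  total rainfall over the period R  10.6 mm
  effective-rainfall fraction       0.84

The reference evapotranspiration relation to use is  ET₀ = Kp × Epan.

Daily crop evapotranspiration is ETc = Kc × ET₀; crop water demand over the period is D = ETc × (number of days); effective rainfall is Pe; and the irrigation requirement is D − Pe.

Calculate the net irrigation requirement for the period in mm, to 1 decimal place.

7.9 mm

ET₀ = 0.71 × 4.9 = 3.4790 mm/d
ETc = Kc × ET₀ = 0.69 × 3.4790 = 2.4005 mm/d
Crop demand D = ETc × 7 d = 2.4005 × 7 = 16.804 mm
Pe = 0.84 × 10.6 = 8.904 mm
D − Pe = 16.804 − 8.904 = 7.900 mm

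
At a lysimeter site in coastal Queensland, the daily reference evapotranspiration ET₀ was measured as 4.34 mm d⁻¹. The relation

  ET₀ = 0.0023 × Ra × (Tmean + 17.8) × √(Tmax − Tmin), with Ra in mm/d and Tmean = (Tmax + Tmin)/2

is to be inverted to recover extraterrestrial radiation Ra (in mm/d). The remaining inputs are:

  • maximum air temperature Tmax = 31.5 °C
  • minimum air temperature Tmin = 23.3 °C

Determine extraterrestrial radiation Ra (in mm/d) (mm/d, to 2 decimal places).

Tmean = 27.40 °C; √ΔT = 2.8636
Ra = ET₀ / [0.0023 × (Tmean+17.8) × √ΔT] = 4.34 / (0.0023 × 45.20 × 2.8636) = 14.578 mm/d

14.58 mm/d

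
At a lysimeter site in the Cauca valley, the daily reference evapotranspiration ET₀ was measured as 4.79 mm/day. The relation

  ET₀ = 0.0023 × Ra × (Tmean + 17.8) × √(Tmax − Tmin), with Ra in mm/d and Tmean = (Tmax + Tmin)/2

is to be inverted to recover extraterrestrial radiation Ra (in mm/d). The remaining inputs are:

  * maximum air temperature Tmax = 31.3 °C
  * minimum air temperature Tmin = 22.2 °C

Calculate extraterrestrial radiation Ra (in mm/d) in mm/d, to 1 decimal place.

15.5 mm/d

Tmean = 26.75 °C; √ΔT = 3.0166
Ra = ET₀ / [0.0023 × (Tmean+17.8) × √ΔT] = 4.79 / (0.0023 × 44.55 × 3.0166) = 15.497 mm/d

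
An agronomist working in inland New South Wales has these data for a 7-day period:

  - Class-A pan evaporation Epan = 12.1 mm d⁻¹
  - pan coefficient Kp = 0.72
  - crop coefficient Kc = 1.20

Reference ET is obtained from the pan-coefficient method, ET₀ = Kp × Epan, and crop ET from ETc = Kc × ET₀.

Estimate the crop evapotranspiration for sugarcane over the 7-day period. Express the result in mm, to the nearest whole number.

73 mm

ET₀ = 0.72 × 12.1 = 8.7120 mm/d
ETc = Kc × ET₀ = 1.20 × 8.7120 = 10.4544 mm/d
Over 7 days: 10.4544 × 7 = 73.181 mm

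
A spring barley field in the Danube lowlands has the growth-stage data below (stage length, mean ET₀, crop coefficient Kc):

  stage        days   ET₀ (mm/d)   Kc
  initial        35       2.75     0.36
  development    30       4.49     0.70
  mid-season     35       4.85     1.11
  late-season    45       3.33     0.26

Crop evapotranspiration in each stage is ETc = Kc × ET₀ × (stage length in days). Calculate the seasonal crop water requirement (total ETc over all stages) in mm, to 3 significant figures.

initial: 0.36 × 2.75 × 35 = 34.65 mm
development: 0.70 × 4.49 × 30 = 94.29 mm
mid-season: 1.11 × 4.85 × 35 = 188.42 mm
late-season: 0.26 × 3.33 × 45 = 38.96 mm
Seasonal total = 356.32 mm

356 mm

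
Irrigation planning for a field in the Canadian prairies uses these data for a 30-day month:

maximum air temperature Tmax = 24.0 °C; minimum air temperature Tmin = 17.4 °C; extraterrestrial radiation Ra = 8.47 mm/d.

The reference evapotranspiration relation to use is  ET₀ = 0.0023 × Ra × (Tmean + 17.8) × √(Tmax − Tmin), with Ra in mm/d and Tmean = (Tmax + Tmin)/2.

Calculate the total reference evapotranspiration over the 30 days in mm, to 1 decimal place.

57.8 mm

Tmean = (24.0 + 17.4)/2 = 20.70 °C
ET₀ = 0.0023 × 8.47 × (20.70 + 17.8) × √6.6 = 0.0023 × 8.47 × 38.50 × 2.5690 = 1.9268 mm/d
Over 30 days: 1.9268 × 30 = 57.804 mm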